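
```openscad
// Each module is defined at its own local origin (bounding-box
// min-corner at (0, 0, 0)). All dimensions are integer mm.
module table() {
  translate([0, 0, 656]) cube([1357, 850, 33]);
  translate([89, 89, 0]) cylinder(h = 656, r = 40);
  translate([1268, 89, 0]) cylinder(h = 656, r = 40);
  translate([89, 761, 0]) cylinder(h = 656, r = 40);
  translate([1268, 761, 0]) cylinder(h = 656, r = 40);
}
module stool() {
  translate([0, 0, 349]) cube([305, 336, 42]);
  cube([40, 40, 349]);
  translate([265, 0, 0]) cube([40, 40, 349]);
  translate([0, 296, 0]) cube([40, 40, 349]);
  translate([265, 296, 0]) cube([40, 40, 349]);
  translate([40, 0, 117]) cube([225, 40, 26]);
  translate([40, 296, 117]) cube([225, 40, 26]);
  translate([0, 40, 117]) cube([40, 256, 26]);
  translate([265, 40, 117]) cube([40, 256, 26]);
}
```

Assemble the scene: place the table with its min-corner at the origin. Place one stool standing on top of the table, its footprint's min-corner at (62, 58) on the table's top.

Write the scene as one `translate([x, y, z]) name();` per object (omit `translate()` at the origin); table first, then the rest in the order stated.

table();
translate([62, 58, 689]) stool();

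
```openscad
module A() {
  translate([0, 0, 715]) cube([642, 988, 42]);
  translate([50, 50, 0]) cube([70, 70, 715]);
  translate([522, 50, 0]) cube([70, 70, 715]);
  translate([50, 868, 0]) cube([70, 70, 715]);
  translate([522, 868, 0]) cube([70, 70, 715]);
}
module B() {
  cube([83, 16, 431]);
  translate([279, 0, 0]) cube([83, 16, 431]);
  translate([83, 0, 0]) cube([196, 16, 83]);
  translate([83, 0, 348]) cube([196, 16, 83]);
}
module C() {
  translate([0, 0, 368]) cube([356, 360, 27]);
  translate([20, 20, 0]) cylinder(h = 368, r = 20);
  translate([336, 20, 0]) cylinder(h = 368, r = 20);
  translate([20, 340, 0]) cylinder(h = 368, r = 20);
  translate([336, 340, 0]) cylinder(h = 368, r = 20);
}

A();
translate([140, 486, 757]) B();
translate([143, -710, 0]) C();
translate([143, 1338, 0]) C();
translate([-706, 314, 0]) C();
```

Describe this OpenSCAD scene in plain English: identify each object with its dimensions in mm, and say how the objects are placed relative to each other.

A is a table with a 642×988 mm rectangular top, 42 mm thick, top surface at z = 757 mm, supported by four 70×70 mm square legs, each inset 50 mm from the nearest pair of top edges, running from the floor.

B is a picture frame with a 196×265 mm rectangular opening (x by z) and a uniform 83 mm border on every side. Frame depth is 16 mm along y. It is built from two vertical stiles running the full outside height and two horizontal rails spanning the gap between the stiles.

C is a simple wooden stool: a rectangular seat 356 mm (x) by 360 mm (y), 27 mm thick, top face at z = 395 mm, on four round legs, each 40 mm in diameter. The legs rest on z = 0, each leg's axis is inset half a diameter from the nearest pair of seat edges (so the leg's bounding box is flush with the corner).

The picture frame is on top of the table, centred. Three stools sit around the table at the −y, +y, −x sides.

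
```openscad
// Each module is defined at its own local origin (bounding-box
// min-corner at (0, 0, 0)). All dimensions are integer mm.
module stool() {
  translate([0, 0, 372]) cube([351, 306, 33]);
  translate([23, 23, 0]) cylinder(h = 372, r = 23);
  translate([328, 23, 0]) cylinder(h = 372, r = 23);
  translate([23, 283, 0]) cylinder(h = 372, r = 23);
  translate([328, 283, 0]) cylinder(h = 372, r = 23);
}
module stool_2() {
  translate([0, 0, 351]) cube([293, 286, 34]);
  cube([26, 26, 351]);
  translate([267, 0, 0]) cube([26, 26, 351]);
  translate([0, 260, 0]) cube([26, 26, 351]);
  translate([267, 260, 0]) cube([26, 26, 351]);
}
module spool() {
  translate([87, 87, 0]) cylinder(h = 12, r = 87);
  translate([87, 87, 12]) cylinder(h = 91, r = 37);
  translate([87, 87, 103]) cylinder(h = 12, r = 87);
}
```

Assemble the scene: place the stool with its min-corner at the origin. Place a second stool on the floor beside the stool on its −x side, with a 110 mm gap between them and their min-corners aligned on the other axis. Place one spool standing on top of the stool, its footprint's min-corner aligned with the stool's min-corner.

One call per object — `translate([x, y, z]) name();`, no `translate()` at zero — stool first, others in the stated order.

stool();
translate([-403, 0, 0]) stool_2();
translate([0, 0, 405]) spool();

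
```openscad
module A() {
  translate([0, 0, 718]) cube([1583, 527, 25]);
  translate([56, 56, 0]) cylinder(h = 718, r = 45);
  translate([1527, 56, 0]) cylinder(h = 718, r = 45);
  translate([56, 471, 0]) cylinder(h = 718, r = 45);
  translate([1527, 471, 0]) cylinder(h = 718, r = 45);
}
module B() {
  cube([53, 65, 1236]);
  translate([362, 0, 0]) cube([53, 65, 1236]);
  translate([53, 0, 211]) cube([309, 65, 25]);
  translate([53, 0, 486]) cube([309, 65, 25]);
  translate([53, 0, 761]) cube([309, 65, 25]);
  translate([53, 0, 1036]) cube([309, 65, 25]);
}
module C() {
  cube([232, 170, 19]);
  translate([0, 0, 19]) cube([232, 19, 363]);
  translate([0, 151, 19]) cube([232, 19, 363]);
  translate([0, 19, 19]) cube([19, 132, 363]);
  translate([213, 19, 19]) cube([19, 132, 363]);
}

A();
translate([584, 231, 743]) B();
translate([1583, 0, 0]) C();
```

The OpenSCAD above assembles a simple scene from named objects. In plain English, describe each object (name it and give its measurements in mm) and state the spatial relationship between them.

A is a table with a 1583×527 mm rectangular top, 25 mm thick, top surface at z = 743 mm, supported by four round legs of 90 mm diameter, each leg's bounding box inset 11 mm from the nearest pair of top edges, running from the floor.

B is a straight ladder. Two 53×65 mm vertical rails, 1236 mm tall, stand 415 mm apart (outside-to-outside) with their front faces coplanar on the −y side. 4 rungs, each 65 mm deep and 25 mm tall, span between the inner faces of the rails, front faces flush with the rails. The lowest rung's underside is at z = 211 mm and rungs are spaced 275 mm apart (underside to underside).

C is an open-topped rectangular box: outside dimensions 232×170×382 mm, with a uniform wall and base thickness of 19 mm. The base is a full 232×170 slab on the floor; four walls sit on top of the base. The front and back walls (the −y and +y sides) span the full width; the two side walls fit between them.

The ladder is on top of the table, centred. The open box is against the table's +x side, with their −y faces flush.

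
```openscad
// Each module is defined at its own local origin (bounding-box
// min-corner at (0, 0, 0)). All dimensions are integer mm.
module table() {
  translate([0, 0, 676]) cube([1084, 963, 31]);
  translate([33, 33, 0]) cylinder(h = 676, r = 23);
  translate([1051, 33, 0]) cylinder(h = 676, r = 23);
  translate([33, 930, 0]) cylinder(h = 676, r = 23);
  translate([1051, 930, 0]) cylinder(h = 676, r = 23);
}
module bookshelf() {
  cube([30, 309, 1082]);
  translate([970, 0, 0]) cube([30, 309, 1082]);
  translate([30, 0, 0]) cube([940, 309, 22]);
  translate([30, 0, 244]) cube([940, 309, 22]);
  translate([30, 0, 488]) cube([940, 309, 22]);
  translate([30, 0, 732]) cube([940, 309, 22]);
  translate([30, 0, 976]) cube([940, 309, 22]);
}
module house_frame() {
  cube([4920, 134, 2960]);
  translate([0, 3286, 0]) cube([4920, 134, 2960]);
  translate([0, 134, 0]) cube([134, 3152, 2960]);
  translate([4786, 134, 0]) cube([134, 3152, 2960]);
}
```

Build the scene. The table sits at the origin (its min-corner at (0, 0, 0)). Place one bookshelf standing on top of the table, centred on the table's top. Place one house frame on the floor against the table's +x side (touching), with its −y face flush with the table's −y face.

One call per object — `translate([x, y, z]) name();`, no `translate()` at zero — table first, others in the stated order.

table();
translate([42, 327, 707]) bookshelf();
translate([1084, 0, 0]) house_frame();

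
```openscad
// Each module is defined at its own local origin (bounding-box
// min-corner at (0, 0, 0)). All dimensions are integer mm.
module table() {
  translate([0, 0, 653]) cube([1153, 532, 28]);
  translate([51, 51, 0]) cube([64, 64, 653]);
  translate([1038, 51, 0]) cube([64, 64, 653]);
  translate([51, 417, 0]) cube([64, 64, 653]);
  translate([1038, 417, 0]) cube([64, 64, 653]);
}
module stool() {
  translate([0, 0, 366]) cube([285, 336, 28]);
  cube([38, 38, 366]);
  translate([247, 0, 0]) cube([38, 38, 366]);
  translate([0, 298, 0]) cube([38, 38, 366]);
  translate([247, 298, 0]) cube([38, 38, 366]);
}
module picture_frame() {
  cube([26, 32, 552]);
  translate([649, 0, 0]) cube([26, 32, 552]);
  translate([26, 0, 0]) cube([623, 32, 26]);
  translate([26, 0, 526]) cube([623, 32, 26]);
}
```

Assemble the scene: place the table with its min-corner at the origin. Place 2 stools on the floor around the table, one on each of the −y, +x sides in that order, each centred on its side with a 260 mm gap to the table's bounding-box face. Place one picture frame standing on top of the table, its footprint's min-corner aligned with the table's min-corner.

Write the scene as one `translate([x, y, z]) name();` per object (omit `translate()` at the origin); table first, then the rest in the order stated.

table();
translate([434, -596, 0]) stool();
translate([1413, 98, 0]) stool();
translate([0, 0, 681]) picture_frame();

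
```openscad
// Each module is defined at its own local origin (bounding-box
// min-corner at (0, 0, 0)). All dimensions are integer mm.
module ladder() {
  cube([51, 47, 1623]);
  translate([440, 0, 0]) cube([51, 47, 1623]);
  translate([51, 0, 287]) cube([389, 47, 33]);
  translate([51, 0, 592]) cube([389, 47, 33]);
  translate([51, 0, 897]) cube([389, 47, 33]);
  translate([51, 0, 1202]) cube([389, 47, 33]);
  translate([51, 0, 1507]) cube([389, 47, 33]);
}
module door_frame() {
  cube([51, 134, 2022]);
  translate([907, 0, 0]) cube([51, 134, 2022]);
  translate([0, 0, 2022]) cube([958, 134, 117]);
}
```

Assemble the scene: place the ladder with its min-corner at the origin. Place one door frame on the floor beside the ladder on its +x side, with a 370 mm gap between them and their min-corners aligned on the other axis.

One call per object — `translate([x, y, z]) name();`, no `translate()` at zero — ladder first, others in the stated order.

ladder();
translate([861, 0, 0]) door_frame();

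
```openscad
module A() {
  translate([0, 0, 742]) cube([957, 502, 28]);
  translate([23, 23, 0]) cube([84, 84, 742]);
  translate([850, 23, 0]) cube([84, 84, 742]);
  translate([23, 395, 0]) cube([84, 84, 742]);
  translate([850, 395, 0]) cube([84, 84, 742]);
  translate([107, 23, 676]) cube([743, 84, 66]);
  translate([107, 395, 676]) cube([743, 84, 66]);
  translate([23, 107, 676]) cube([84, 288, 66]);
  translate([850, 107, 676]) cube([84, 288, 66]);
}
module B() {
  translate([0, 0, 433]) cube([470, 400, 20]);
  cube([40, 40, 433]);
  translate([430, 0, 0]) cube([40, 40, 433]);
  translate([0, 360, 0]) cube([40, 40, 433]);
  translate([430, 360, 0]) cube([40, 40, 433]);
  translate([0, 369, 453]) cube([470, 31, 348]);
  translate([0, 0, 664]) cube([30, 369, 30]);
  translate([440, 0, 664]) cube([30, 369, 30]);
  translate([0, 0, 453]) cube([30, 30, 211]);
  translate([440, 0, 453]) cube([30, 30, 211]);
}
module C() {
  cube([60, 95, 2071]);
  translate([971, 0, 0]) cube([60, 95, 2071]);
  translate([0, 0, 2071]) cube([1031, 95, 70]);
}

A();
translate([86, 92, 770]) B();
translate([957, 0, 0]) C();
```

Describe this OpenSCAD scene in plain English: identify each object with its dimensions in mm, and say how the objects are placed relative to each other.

A is a table: top 957 mm (x) × 502 mm (y), 28 mm thick, upper face at z = 770 mm, on four 84×84 mm square legs, each inset 23 mm from the nearest pair of top edges, running from z = 0 to the bottom of the top. Four apron rails, 84 mm thick and 66 mm tall, run between adjacent legs with their top edges flush with the underside of the top and their outer faces flush with the legs' outer faces.

B is a chair. The seat is a 470×400×20 mm slab with its top at z = 453 mm, on four 40×40 mm corner legs (flush with the seat edges, standing on z = 0). A flat backrest 31 mm thick, 348 mm tall, spans the full seat width and rises from the seat top along its +y edge, rear face flush with the rear of the seat. Two armrests of 30×30 mm section run along each side from the seat's front edge to the front of the backrest, top faces 241 mm above the seat top and outer faces flush with the seat's x-edges; a 30×30 mm post under the front of each armrest stands on the seat at the front corner.

C is a rectangular door frame: two vertical jambs of 60×95 mm section, 2071 mm tall, with a clear opening 911 mm wide between their inner faces. A header 70 mm tall and 95 mm deep lies on top of the jambs and spans the full outside width.

The chair is on top of the table. The door frame is against the table's +x side, with their −y faces flush.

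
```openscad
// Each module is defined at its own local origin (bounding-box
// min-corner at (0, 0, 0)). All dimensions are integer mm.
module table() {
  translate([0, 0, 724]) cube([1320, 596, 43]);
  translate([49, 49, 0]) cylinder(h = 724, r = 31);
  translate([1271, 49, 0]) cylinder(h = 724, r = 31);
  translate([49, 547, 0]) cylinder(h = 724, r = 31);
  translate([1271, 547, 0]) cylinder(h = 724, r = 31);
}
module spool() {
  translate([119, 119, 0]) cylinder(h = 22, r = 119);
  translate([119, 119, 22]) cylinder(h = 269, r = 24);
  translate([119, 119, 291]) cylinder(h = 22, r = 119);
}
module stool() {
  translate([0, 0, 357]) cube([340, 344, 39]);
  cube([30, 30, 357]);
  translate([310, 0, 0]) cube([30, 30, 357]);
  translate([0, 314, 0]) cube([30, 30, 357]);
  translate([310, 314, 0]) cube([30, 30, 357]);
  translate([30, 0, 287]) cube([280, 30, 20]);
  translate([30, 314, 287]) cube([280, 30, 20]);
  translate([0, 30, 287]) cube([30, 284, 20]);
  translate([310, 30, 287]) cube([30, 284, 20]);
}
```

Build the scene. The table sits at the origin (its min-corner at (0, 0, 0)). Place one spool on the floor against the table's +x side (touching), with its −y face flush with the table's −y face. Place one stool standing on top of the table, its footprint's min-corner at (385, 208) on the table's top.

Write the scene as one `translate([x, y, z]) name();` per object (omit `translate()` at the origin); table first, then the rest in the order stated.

table();
translate([1320, 0, 0]) spool();
translate([385, 208, 767]) stool();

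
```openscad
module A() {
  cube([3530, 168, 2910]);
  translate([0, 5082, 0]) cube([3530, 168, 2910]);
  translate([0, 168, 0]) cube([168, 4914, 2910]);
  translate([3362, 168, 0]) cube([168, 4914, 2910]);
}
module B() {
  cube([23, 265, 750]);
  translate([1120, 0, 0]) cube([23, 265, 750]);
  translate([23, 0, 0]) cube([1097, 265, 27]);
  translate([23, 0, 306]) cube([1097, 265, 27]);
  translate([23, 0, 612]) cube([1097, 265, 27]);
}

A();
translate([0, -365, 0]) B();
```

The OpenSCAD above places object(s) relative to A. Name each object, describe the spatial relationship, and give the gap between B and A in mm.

The bookshelf's nearest face is 100 mm from the house frame's −y face.

A is a house frame. B is a bookshelf. The bookshelf is on the floor beside the house frame on its −y side. The gap between the bookshelf and the house frame is 100 mm.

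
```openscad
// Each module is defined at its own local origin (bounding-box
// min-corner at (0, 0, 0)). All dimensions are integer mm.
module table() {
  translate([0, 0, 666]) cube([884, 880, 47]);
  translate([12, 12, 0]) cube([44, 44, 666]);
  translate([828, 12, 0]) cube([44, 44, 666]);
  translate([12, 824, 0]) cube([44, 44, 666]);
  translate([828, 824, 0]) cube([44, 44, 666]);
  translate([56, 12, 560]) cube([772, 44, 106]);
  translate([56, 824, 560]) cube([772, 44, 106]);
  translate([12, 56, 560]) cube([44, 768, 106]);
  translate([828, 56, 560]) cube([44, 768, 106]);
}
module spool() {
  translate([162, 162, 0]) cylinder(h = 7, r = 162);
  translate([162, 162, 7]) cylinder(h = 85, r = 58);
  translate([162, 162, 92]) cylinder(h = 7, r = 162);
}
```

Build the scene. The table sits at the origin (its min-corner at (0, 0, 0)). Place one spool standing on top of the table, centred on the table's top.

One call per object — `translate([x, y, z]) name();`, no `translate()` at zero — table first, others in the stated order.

table();
translate([280, 278, 713]) spool();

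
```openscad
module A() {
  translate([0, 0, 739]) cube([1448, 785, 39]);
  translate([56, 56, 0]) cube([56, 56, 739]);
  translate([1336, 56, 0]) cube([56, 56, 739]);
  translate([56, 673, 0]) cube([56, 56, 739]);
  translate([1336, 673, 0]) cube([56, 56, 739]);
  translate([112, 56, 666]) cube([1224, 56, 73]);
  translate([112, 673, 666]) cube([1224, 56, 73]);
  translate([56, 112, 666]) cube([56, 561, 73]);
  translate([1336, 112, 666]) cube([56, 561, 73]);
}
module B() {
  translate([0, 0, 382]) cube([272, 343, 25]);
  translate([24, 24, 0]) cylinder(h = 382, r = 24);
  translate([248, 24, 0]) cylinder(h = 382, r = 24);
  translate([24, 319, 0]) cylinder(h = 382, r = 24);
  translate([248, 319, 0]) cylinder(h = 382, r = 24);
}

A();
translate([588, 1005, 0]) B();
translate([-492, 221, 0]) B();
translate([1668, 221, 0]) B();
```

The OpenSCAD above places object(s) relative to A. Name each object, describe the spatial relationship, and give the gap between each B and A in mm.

A is a table. B is a stool. Three stools sit around the table at the +y, −x, +x sides. The gap between each stool and the table is 220 mm.

Each stool's nearest face is 220 mm from the table's bounding box.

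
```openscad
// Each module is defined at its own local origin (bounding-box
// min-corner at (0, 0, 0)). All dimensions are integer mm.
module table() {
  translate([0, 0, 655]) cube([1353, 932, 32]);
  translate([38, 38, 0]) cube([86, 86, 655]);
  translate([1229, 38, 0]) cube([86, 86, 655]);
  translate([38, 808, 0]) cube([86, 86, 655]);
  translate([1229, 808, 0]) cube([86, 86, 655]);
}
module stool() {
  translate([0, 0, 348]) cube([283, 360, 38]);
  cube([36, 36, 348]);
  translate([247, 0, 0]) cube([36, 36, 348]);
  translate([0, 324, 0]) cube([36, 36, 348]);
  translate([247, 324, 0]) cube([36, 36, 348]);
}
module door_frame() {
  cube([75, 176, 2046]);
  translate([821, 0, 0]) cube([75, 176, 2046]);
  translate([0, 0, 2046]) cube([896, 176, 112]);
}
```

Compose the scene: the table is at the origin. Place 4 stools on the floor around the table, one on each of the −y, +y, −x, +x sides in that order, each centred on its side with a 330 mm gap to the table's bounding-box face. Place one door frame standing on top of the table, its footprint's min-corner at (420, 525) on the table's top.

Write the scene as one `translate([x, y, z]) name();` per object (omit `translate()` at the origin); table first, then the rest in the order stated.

table();
translate([535, -690, 0]) stool();
translate([535, 1262, 0]) stool();
translate([-613, 286, 0]) stool();
translate([1683, 286, 0]) stool();
translate([420, 525, 687]) door_frame();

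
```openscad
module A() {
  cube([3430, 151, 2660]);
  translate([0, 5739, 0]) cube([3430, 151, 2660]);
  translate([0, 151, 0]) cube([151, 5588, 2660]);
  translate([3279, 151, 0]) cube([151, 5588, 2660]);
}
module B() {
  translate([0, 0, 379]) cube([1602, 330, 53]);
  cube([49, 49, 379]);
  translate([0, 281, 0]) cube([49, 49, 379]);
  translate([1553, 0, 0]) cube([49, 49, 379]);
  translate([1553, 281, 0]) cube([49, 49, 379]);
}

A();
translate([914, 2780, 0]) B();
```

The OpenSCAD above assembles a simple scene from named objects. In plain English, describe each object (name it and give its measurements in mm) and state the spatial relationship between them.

A is the wall frame of a small rectangular building: four walls, each 2660 mm tall and 151 mm thick, enclosing a footprint 3430 mm (x) by 5890 mm (y) outside-to-outside, with no floor or roof. The front and back walls (the −y and +y sides) span the full width; the two side walls fit between them.

B is a bench: a 1602×330 mm seat slab, 53 mm thick, top at z = 432 mm, on four 49×49 mm square legs flush with the seat corners and standing on z = 0.

The bench sits inside the house frame, centred.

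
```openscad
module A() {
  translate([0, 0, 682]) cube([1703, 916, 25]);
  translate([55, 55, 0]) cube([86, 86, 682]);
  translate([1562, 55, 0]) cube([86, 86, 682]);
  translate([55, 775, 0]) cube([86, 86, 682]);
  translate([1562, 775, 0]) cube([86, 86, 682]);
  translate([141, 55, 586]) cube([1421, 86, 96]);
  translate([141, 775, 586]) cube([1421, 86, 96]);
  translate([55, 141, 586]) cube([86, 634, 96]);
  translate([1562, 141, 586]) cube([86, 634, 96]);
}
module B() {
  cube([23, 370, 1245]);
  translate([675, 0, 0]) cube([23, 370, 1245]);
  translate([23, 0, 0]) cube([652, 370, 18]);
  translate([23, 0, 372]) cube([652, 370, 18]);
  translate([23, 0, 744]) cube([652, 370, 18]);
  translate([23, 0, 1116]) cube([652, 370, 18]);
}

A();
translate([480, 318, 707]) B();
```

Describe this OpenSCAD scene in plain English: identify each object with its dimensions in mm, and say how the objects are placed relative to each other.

A is a rectangular dining table. The top is 1703×916×25 mm with its upper surface at z = 707 mm. It stands on four 86×86 mm square legs, each inset 55 mm from the nearest pair of top edges, running from the floor to the underside of the top. Four apron rails, 86 mm thick and 96 mm tall, run between adjacent legs with their top edges flush with the underside of the top and their outer faces flush with the legs' outer faces.

B is a bookshelf 698 mm wide overall, 370 mm deep and 1245 mm tall. The two sides are 23 mm thick vertical panels. 4 horizontal shelves of 18 mm thickness span between the inner faces of the sides; the lowest shelf sits on the floor and shelves are stacked with a clear vertical gap of 354 mm between each pair.

The bookshelf is on top of the table.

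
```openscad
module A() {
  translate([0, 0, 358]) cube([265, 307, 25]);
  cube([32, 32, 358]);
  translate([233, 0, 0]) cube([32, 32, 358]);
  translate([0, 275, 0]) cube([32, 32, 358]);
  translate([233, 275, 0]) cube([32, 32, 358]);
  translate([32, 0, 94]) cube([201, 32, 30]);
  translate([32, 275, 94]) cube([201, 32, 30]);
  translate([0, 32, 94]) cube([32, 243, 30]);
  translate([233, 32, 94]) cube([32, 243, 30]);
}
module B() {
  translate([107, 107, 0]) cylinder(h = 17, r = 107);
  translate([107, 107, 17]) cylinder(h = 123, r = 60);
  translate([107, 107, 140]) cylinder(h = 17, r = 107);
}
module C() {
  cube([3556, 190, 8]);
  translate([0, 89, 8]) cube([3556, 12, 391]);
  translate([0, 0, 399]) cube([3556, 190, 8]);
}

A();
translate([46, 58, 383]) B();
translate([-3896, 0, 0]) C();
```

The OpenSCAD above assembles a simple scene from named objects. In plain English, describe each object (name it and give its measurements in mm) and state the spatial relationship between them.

A is a four-legged stool. The seat is a 265×307×25 mm slab whose top surface is at z = 383 mm; four square legs, each 32×32 mm in cross-section, run from the floor (z = 0) to the underside of the seat, each flush with a corner of the seat. Four stretchers, 32 mm wide and 30 mm tall, connect adjacent legs with their undersides at z = 94 mm, each running between the inner faces of the legs it joins and aligned with the legs' outer faces on the other axis.

B is a spool: two coaxial disc flanges of radius 107 mm and thickness 17 mm, joined by a core cylinder of radius 60 mm and height 123 mm. The lower flange rests on z = 0 and the three cylinders share a vertical axis.

C is an I-beam lying along x, 3556 mm long. Overall section height 407 mm. Two flanges 190 mm wide (y) and 8 mm thick, one on the floor and one at the top; a web 12 mm thick runs between them, centred on the flange width.

The spool is on top of the stool. The I-beam is on the floor beside the stool on its −x side.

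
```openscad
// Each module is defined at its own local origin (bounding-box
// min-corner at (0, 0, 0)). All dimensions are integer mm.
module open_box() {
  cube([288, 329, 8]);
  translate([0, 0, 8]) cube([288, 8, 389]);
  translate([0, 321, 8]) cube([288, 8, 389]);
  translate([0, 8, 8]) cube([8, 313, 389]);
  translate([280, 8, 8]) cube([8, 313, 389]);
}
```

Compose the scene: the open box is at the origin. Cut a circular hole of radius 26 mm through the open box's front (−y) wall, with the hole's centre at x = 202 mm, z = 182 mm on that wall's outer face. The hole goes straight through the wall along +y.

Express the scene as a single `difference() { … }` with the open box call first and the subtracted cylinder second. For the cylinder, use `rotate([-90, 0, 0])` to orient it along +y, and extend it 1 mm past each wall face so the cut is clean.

difference() {
  open_box();
  translate([202, -1, 182]) rotate([-90, 0, 0]) cylinder(h = 10, r = 26);
}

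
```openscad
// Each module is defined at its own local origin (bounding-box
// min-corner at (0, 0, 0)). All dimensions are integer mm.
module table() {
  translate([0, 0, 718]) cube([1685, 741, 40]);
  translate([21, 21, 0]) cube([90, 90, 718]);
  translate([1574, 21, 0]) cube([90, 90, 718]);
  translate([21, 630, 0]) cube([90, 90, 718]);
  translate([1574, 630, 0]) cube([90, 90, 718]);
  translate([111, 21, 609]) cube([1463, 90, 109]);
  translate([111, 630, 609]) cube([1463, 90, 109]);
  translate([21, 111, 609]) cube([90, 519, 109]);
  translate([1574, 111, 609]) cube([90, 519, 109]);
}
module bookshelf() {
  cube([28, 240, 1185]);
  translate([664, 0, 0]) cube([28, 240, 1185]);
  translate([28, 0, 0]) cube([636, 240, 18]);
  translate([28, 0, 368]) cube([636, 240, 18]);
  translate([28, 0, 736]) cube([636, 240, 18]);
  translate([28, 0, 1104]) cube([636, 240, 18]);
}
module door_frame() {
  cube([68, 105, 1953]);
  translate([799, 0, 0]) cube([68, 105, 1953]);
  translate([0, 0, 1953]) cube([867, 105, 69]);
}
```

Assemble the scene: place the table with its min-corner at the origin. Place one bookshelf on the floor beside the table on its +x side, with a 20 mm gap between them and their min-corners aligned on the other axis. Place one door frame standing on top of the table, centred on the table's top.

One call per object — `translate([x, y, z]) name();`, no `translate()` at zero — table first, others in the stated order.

table();
translate([1705, 0, 0]) bookshelf();
translate([409, 318, 758]) door_frame();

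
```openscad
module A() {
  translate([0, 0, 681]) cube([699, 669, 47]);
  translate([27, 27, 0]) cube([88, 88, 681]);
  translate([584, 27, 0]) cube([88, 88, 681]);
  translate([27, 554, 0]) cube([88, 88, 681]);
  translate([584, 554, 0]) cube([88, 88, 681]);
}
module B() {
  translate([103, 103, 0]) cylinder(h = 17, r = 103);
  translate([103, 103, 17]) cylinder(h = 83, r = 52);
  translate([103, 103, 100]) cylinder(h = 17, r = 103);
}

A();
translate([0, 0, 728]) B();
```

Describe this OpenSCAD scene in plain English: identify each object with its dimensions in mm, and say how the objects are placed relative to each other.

A is a table with a 699×669 mm rectangular top, 47 mm thick, top surface at z = 728 mm, supported by four 88×88 mm square legs, each inset 27 mm from the nearest pair of top edges, running from the floor.

B is a spool: two coaxial disc flanges of radius 103 mm and thickness 17 mm, joined by a core cylinder of radius 52 mm and height 83 mm. The lower flange rests on z = 0 and the three cylinders share a vertical axis.

The spool is on top of the table.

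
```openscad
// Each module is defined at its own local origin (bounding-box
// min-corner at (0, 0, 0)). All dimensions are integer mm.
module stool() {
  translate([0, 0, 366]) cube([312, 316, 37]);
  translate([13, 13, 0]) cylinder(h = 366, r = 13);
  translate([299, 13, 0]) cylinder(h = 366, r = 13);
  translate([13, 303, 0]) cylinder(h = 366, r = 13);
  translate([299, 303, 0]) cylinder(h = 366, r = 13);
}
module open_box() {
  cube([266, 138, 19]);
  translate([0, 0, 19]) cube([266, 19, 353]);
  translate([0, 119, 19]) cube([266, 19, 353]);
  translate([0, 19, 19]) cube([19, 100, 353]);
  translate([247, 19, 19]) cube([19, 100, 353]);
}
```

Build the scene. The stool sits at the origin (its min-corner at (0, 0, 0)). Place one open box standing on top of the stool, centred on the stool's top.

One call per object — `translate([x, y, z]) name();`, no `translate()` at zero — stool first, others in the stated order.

stool();
translate([23, 89, 403]) open_box();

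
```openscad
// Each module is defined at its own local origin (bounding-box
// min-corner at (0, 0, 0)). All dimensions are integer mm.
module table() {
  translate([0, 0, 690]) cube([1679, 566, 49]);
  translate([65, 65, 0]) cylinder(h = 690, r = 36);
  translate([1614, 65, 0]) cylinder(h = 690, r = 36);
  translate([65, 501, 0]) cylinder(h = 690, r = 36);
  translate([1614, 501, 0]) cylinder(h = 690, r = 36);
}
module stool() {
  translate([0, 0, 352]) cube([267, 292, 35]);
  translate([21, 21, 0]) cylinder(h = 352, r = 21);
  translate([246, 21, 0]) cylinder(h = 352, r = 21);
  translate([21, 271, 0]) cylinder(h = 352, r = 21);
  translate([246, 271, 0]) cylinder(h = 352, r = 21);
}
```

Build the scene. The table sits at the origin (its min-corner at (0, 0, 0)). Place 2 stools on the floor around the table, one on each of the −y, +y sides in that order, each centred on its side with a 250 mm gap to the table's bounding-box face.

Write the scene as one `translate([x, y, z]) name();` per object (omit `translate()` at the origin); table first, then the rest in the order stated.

table();
translate([706, -542, 0]) stool();
translate([706, 816, 0]) stool();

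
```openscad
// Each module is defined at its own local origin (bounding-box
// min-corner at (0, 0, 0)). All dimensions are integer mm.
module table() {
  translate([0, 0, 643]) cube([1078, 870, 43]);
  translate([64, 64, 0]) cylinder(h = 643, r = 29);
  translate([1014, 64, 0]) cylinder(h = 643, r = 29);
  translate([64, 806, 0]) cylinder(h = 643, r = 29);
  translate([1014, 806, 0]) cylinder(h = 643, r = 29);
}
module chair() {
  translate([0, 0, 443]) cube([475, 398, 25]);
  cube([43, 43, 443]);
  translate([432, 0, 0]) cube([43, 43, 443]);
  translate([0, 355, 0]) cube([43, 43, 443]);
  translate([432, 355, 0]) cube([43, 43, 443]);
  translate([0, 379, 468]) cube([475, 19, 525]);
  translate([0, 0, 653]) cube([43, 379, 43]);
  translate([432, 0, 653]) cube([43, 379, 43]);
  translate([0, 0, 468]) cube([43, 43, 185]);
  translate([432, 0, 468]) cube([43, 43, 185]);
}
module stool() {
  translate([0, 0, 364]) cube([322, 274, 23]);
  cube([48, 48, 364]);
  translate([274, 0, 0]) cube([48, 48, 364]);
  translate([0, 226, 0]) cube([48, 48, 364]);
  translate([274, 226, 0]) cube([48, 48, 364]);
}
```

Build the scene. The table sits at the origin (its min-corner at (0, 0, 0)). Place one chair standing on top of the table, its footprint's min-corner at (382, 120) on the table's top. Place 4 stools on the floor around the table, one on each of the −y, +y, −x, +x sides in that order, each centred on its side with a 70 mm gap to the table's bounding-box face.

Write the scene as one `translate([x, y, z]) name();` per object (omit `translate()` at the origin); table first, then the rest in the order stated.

table();
translate([382, 120, 686]) chair();
translate([378, -344, 0]) stool();
translate([378, 940, 0]) stool();
translate([-392, 298, 0]) stool();
translate([1148, 298, 0]) stool();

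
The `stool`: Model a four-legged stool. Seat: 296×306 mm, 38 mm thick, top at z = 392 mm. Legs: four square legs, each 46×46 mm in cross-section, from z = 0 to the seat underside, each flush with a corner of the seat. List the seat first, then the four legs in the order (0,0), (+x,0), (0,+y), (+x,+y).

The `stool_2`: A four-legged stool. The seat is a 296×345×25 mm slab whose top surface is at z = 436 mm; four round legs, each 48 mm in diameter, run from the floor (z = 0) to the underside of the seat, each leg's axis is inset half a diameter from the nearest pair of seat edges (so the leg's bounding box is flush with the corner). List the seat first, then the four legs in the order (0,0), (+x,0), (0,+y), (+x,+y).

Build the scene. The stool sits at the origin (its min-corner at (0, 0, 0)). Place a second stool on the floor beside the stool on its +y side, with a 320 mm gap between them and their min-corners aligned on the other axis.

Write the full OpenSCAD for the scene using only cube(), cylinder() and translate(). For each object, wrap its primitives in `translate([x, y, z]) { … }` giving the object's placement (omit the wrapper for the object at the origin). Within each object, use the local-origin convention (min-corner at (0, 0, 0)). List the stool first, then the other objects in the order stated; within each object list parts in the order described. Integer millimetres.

translate([0, 0, 354]) cube([296, 306, 38]);
cube([46, 46, 354]);
translate([250, 0, 0]) cube([46, 46, 354]);
translate([0, 260, 0]) cube([46, 46, 354]);
translate([250, 260, 0]) cube([46, 46, 354]);
translate([0, 626, 0]) {
  translate([0, 0, 411]) cube([296, 345, 25]);
  translate([24, 24, 0]) cylinder(h = 411, r = 24);
  translate([272, 24, 0]) cylinder(h = 411, r = 24);
  translate([24, 321, 0]) cylinder(h = 411, r = 24);
  translate([272, 321, 0]) cylinder(h = 411, r = 24);
}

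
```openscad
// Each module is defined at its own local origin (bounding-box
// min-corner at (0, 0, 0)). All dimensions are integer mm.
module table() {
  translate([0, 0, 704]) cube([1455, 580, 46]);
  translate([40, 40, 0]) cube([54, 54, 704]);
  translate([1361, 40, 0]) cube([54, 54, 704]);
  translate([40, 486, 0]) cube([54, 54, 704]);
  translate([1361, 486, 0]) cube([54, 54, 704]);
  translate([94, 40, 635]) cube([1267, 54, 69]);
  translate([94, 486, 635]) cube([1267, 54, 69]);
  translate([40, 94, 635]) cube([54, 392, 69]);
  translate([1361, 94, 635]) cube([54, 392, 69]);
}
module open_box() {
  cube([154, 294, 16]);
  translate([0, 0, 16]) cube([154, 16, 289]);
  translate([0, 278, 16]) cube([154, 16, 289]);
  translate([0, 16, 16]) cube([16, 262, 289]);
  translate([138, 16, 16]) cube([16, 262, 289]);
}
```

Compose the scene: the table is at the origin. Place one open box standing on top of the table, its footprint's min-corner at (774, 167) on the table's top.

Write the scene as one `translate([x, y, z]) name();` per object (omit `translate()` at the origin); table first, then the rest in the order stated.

table();
translate([774, 167, 750]) open_box();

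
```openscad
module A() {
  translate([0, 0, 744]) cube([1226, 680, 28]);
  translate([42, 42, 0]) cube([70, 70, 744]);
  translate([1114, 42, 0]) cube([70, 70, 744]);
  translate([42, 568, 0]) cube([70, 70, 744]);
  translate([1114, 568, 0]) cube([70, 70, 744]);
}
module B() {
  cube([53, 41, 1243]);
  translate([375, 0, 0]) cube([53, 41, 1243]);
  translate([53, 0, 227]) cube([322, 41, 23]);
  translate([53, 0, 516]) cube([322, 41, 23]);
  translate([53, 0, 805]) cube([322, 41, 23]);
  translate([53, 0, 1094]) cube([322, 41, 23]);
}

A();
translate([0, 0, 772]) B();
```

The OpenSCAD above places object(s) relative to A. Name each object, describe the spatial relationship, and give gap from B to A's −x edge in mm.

The ladder's min-x is at 0; the table's min-x is 0; gap = 0 mm.

A is a table. B is a ladder. The ladder is on top of the table. The gap from the ladder to the table's −x edge is 0 mm.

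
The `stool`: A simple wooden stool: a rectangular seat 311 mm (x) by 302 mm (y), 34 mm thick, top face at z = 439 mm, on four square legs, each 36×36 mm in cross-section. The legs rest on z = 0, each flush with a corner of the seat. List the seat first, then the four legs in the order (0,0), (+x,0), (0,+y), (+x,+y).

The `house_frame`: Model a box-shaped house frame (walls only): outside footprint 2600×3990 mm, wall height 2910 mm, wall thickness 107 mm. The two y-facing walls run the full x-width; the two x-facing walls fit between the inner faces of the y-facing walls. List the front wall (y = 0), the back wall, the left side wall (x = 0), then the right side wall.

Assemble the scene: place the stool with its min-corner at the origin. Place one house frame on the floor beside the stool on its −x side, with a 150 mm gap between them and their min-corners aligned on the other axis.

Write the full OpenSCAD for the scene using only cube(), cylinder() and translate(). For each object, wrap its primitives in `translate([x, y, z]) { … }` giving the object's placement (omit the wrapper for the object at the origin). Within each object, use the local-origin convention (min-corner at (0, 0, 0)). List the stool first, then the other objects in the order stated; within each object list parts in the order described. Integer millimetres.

translate([0, 0, 405]) cube([311, 302, 34]);
cube([36, 36, 405]);
translate([275, 0, 0]) cube([36, 36, 405]);
translate([0, 266, 0]) cube([36, 36, 405]);
translate([275, 266, 0]) cube([36, 36, 405]);
translate([-2750, 0, 0]) {
  cube([2600, 107, 2910]);
  translate([0, 3883, 0]) cube([2600, 107, 2910]);
  translate([0, 107, 0]) cube([107, 3776, 2910]);
  translate([2493, 107, 0]) cube([107, 3776, 2910]);
}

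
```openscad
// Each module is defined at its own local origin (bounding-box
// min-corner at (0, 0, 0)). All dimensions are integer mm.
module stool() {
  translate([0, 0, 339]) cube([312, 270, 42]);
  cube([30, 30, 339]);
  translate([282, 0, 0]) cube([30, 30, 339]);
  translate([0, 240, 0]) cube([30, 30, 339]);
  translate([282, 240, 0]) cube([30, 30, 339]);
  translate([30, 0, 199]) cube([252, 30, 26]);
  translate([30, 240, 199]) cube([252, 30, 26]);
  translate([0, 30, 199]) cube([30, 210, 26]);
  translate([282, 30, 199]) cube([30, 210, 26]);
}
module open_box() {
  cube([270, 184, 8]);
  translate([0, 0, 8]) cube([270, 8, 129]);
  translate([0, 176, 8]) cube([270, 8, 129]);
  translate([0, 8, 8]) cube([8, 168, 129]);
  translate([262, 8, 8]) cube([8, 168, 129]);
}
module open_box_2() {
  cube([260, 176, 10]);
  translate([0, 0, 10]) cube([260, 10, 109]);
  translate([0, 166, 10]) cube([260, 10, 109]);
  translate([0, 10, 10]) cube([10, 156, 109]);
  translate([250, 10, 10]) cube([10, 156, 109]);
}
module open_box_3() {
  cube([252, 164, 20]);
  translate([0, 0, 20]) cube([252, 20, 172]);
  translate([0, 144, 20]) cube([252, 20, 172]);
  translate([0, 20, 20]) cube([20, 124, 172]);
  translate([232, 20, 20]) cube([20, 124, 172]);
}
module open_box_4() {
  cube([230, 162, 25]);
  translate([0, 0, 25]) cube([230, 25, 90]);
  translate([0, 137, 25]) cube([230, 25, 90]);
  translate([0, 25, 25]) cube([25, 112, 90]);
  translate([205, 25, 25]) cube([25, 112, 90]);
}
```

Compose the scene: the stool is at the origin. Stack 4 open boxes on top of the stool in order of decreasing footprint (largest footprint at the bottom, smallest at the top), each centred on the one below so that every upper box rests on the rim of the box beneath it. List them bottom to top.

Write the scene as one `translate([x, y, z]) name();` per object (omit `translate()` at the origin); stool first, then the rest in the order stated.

stool();
translate([21, 43, 381]) open_box();
translate([26, 47, 518]) open_box_2();
translate([30, 53, 637]) open_box_3();
translate([41, 54, 829]) open_box_4();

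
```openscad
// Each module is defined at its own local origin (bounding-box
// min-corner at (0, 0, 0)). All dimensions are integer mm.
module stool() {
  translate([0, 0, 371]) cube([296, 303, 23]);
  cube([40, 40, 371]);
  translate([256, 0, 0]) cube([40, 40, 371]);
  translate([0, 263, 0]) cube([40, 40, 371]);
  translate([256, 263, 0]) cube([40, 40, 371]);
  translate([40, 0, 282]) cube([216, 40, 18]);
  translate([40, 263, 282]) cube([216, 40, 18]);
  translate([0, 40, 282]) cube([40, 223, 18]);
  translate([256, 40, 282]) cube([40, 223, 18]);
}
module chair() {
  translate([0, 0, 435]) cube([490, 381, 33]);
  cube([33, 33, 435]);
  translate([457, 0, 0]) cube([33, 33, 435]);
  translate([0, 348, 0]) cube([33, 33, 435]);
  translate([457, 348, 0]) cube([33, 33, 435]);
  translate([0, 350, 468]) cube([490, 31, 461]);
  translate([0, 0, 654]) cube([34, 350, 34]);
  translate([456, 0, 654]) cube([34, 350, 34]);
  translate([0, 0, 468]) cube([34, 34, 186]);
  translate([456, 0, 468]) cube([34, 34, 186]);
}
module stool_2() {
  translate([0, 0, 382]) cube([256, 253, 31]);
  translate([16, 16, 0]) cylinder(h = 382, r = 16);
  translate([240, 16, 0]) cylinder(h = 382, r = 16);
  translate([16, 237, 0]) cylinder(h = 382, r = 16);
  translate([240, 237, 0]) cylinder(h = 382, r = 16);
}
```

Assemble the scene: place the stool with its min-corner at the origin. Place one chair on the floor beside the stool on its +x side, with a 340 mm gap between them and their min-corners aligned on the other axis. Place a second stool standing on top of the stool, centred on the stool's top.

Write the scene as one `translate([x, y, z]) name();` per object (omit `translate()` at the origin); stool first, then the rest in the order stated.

stool();
translate([636, 0, 0]) chair();
translate([20, 25, 394]) stool_2();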